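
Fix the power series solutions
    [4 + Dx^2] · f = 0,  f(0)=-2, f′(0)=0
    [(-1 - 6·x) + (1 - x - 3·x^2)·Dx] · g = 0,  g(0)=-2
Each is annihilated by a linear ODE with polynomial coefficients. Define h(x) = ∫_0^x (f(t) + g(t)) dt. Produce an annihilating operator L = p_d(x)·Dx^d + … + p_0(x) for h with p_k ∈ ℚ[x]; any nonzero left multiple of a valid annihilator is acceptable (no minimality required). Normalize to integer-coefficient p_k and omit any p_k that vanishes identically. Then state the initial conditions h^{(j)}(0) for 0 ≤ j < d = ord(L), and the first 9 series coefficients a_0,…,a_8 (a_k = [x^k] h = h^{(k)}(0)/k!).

L = (-92 - 608·x - 512·x^2 - 1104·x^3 - 360·x^4 - 432·x^5)·Dx + (24 - 4·x - 24·x^2 - 80·x^3 - 180·x^4 - 216·x^5 - 216·x^6)·Dx^2 + (-23 - 152·x - 128·x^2 - 276·x^3 - 90·x^4 - 108·x^5)·Dx^3 + (6 - x - 6·x^2 - 20·x^3 - 45·x^4 - 54·x^5 - 54·x^6)·Dx^4  (order 4).
h: a_k = 0, -4, -1, -4/3, -7/2, -118/15, -40/3, -1246/45, -217/4, …
ICs: h(0) = 0, h′(0) = -4, h′′(0) = -2, h′′′(0) = -8.

f: a_k = -2, 0, 4, 0, -4/3, 0, 8/45, 0, -4/315, …
g: a_k = -2, -2, -8, -14, -38, -80, -194, -434, -1016, …
L₀ := lclm(L_f,L_g); ord L₀ ≤ 2+1.
Integrate: L := L₀·Dx.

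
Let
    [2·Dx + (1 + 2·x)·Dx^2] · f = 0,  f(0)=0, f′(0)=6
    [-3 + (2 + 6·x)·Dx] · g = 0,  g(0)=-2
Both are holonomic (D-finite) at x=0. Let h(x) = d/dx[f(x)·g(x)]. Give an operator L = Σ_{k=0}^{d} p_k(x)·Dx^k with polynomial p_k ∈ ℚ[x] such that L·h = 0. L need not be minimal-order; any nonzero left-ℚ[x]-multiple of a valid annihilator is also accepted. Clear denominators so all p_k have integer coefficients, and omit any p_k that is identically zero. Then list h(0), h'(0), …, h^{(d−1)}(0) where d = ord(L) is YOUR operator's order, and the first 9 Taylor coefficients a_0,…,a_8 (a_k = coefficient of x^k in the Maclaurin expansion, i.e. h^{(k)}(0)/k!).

f: a_k = 0, 6, -6, 8, -12, 96/5, -32, 384/7, -96, …
g: a_k = -2, -3, 9/4, -27/8, 405/64, -1701/128, 15309/512, -72171/1024, 2814669/16384, …
Sym-product of L_f,L_g gives L₀ (≤ ord 2).
h=h₀': d/dx-closure on L₀ ⇒ L.
L = (39 + 180·x + 108·x^2) + (116 + 756·x + 1512·x^2 + 864·x^3)·Dx + (20 + 184·x + 612·x^2 + 864·x^3 + 432·x^4)·Dx^2  (order 2).
h: a_k = -12, -12, 93/2, -135, 11811/32, -158691/160, 3402537/1280, -16018701/2240, 1110590409/57344, …
ICs: h(0) = -12, h′(0) = -12.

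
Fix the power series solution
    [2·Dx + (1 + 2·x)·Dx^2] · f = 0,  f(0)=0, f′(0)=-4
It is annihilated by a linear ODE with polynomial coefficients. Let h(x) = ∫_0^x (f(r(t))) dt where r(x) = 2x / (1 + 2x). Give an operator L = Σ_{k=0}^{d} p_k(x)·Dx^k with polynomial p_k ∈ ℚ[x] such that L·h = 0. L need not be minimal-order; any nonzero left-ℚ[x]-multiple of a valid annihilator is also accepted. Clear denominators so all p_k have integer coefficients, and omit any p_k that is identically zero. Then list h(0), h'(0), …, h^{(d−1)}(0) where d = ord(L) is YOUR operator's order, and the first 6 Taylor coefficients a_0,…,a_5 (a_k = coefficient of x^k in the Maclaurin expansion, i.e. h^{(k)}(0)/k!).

f: a_k = 0, -4, 4, -16/3, 8, -64/5, …
L₀ from L_f via x↦r, Dx↦r'^{-1}Dx.
∫: right-multiply L₀ by Dx.
L = (8 + 24·x)·Dx^2 + (1 + 8·x + 12·x^2)·Dx^3  (order 3).
h: a_k = 0, 0, -4, 32/3, -104/3, 128, …
ICs: h(0) = 0, h′(0) = 0, h′′(0) = -8.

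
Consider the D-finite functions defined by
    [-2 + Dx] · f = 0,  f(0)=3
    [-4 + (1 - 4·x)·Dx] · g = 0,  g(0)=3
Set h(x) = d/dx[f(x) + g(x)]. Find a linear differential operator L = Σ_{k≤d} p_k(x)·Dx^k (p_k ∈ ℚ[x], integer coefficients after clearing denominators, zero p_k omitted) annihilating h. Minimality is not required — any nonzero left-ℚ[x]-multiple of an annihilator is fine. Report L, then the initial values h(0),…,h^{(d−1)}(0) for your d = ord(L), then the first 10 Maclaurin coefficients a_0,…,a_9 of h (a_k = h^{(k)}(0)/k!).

f: a_k = 3, 6, 6, 4, 2, 4/5, 4/15, 8/105, 2/105, 4/945, …
g: a_k = 3, 12, 48, 192, 768, 3072, 12288, 49152, 196608, 786432, …
f+g: L₀ = lclm(L_f,L_g), ord ≤ 1+1.
Derive L from L₀ (diff closure).
L = (80 + 64·x) + (-46 - 16·x + 32·x^2)·Dx + (3 - 8·x - 16·x^2)·Dx^2  (order 2).
h: a_k = 18, 108, 588, 3080, 15364, 368648/5, 5160968/15, 165150736/105, 743178244/105, 29727129608/945, …
ICs: h(0) = 18, h′(0) = 108.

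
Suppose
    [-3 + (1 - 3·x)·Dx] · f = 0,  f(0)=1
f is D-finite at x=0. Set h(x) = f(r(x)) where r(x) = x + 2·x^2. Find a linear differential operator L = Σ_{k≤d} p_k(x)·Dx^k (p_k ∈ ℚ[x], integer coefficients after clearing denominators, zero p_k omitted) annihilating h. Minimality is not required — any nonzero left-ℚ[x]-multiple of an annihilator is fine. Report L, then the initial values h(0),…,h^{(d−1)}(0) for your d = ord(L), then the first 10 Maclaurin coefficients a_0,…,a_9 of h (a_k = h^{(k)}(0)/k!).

f: a_k = 1, 3, 9, 27, 81, 243, 729, 2187, 6561, 19683, …
f∘r: x↦r, Dx↦Dx/r' in L_f ⇒ L₀.
L = (3 + 12·x) + (-1 + 3·x + 6·x^2)·Dx  (order 1).
h: a_k = 1, 3, 15, 63, 279, 1215, 5319, 23247, 101655, 444447, …
ICs: h(0) = 1.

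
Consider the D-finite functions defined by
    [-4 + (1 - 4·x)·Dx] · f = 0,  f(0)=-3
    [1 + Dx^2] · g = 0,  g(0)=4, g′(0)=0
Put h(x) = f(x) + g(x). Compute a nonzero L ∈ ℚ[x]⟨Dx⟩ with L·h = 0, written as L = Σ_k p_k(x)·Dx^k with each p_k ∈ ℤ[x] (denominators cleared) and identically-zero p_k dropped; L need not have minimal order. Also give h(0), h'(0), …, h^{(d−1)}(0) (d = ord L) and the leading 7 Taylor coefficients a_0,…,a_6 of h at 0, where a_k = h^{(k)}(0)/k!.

L = (388 - 32·x + 64·x^2) + (-33 + 140·x - 48·x^2 + 64·x^3)·Dx + (388 - 32·x + 64·x^2)·Dx^2 + (-33 + 140·x - 48·x^2 + 64·x^3)·Dx^3  (order 3).
h: a_k = 1, -12, -50, -192, -4607/6, -3072, -2211841/180, …
ICs: h(0) = 1, h′(0) = -12, h′′(0) = -100.

f: a_k = -3, -12, -48, -192, -768, -3072, -12288, …
g: a_k = 4, 0, -2, 0, 1/6, 0, -1/180, …
Weyl lclm of L_f,L_g ⇒ L₀ (ord ≤ 3).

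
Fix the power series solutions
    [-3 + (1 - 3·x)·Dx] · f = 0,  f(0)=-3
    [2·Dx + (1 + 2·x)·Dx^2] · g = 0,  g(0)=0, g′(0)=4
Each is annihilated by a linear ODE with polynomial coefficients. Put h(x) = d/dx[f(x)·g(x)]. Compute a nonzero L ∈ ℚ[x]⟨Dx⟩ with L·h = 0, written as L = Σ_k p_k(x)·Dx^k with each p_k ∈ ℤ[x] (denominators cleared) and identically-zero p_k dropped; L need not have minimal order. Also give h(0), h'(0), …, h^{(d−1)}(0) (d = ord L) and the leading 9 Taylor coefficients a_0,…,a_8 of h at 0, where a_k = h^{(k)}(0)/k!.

f: a_k = -3, -9, -27, -81, -243, -729, -2187, -6561, -19683, …
g: a_k = 0, 4, -4, 16/3, -8, 64/5, -64/3, 256/7, -64, …
L₀ := L_f ⊗_s L_g (sym. prod.), ord ≤ 2.
h₀' ⇒ L via d/dx closure of L₀.
L = 24 + (5 + 30·x)·Dx + (-1 + x + 6·x^2)·Dx^2  (order 2).
h: a_k = -12, -48, -264, -960, -3792, -66336/5, -236016/5, -5610624/35, -19043376/35, …
ICs: h(0) = -12, h′(0) = -48.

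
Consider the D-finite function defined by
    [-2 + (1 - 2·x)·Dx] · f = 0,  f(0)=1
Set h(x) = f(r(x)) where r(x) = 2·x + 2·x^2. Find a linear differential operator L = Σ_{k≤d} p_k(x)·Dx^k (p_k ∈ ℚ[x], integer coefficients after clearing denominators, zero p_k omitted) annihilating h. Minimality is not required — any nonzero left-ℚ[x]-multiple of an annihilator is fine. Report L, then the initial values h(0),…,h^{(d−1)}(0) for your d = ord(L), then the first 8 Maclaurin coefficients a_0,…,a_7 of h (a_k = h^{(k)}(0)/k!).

L = (4 + 8·x) + (-1 + 4·x + 4·x^2)·Dx  (order 1).
h: a_k = 1, 4, 20, 96, 464, 2240, 10816, 52224, …
ICs: h(0) = 1.

f: a_k = 1, 2, 4, 8, 16, 32, 64, 128, …
f∘r: x↦r, Dx↦Dx/r' in L_f ⇒ L₀.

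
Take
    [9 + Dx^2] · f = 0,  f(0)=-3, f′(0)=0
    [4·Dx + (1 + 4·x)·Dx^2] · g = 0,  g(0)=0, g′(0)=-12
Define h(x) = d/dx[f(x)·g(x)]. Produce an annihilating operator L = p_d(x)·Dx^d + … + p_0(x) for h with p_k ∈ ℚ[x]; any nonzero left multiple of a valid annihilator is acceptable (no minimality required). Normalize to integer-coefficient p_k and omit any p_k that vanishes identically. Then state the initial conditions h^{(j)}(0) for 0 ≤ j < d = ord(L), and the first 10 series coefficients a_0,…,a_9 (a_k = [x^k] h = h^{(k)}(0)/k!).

f: a_k = -3, 0, 27/2, 0, -81/8, 0, 243/80, 0, -2187/4480, 0, …
g: a_k = 0, -12, 24, -64, 192, -3072/5, 2048, -49152/7, 24576, -262144/3, …
L₀ := L_f ⊗_s L_g (sym. prod.), ord ≤ 4.
h₀' ⇒ L via d/dx closure of L₀.
L = (-153603 - 635688·x - 3184272·x^2 - 4292352·x^3 + 12503808·x^4 + 40310784·x^5 + 26873856·x^6) + (-47736 - 304992·x - 311040·x^2 + 2073600·x^3 + 7464960·x^4 + 5971968·x^5)·Dx + (-19110 - 88272·x - 352800·x^2 + 41472·x^3 + 3773952·x^4 + 8957952·x^5 + 5971968·x^6)·Dx^2 + (-5304 - 33888·x - 34560·x^2 + 230400·x^3 + 829440·x^4 + 663552·x^5)·Dx^3 + (-227 - 1960·x + 112·x^2 + 57600·x^3 + 264960·x^4 + 497664·x^5 + 331776·x^6)·Dx^4  (order 4).
h: a_k = 36, -144, 90, -1008, 11007/2, -22770, 1873521/20, -1918044/5, 1747701801/1120, -353979873/56, …
ICs: h(0) = 36, h′(0) = -144, h′′(0) = 180, h′′′(0) = -6048.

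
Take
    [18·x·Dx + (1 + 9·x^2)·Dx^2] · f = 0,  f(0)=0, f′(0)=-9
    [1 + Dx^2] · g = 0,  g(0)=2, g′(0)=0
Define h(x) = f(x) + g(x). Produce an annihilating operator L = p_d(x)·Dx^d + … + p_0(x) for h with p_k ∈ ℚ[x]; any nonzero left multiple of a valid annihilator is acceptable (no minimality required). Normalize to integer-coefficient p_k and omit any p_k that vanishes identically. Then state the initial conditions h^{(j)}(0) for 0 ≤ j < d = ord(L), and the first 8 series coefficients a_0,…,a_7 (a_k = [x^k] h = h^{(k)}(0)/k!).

f: a_k = 0, -9, 0, 27, 0, -729/5, 0, 6561/7, …
g: a_k = 2, 0, -1, 0, 1/12, 0, -1/360, 0, …
Sum ⇒ L₀ = lclm(L_f,L_g) in ℚ(x)⟨Dx⟩.
L = (-1926·x + 17820·x^3 + 1458·x^5)·Dx + (-17 + 351·x^2 + 4617·x^4 + 729·x^6)·Dx^2 + (-1926·x + 17820·x^3 + 1458·x^5)·Dx^3 + (-17 + 351·x^2 + 4617·x^4 + 729·x^6)·Dx^4  (order 4).
h: a_k = 2, -9, -1, 27, 1/12, -729/5, -1/360, 6561/7, …
ICs: h(0) = 2, h′(0) = -9, h′′(0) = -2, h′′′(0) = 162.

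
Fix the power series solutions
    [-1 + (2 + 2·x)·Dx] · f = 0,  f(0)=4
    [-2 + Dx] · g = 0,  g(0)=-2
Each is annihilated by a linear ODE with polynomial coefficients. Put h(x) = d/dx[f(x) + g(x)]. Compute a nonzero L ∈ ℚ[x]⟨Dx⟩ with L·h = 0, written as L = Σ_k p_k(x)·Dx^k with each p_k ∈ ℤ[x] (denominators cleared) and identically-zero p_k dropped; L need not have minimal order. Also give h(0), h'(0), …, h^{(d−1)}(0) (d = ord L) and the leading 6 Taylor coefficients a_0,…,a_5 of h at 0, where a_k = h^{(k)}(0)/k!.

L = (-14 - 8·x) + (-13 - 32·x - 16·x^2)·Dx + (10 + 18·x + 8·x^2)·Dx^2  (order 2).
h: a_k = -2, -9, -29/4, -143/24, -407/192, -2993/1920, …
ICs: h(0) = -2, h′(0) = -9.

f: a_k = 4, 2, -1/2, 1/4, -5/32, 7/64, …
g: a_k = -2, -4, -4, -8/3, -4/3, -8/15, …
Weyl lclm of L_f,L_g ⇒ L₀ (ord ≤ 2).
h=h₀': d/dx-closure on L₀ ⇒ L.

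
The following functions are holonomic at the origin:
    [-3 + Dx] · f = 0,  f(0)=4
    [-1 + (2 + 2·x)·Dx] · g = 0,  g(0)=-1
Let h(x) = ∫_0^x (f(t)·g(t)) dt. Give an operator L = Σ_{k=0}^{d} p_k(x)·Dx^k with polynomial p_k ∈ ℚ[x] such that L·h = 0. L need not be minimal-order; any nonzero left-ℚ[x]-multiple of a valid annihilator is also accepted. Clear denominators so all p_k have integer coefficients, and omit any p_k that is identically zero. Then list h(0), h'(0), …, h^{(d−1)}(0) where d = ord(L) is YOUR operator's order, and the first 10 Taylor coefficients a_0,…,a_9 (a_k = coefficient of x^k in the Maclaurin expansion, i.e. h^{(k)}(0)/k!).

f: a_k = 4, 12, 18, 18, 27/2, 81/10, 81/20, 243/140, 729/1120, 243/1120, …
g: a_k = -1, -1/2, 1/8, -1/16, 5/128, -7/256, 21/1024, -33/2048, 429/32768, -715/65536, …
f·g: L₀ = L_f ⊗_s L_g, ord ≤ 1·1.
h=∫h₀ ⇒ L = L₀·Dx.
L = (-7 - 6·x)·Dx + (2 + 2·x)·Dx^2  (order 2).
h: a_k = 0, -4, -7, -47/6, -103/16, -667/160, -4277/1920, -9063/8960, -57333/143360, -17141/122880, …
ICs: h(0) = 0, h′(0) = -4.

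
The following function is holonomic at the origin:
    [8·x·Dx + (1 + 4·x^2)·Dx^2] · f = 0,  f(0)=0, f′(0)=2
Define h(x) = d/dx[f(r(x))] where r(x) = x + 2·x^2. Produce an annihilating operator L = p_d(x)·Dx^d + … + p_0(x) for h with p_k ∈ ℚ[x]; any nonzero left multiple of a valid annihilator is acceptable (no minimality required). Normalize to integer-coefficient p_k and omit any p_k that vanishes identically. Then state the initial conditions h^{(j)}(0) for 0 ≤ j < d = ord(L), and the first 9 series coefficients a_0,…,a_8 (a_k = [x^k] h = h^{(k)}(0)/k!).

L = (-4 + 8·x + 64·x^2 + 192·x^3 + 192·x^4) + (1 + 4·x + 4·x^2 + 32·x^3 + 80·x^4 + 64·x^5)·Dx  (order 1).
h: a_k = 2, 8, -8, -64, -128, 256, 1664, 2048, -8704, …
ICs: h(0) = 2.

f: a_k = 0, 2, 0, -8/3, 0, 32/5, 0, -128/7, 0, …
f∘r: x↦r, Dx↦Dx/r' in L_f ⇒ L₀.
h₀' ⇒ L via d/dx closure of L₀.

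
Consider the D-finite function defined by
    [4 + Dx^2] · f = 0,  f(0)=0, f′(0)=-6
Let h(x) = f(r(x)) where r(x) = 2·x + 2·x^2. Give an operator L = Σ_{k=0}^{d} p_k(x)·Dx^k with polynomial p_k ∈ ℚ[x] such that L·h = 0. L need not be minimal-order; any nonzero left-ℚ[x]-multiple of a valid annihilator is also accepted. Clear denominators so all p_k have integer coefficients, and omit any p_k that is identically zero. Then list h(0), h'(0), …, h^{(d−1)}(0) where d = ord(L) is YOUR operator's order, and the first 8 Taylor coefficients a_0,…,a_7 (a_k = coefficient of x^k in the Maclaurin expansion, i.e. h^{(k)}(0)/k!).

L = (16 + 96·x + 192·x^2 + 128·x^3) - 2·Dx + (1 + 2·x)·Dx^2  (order 2).
h: a_k = 0, -12, -12, 32, 96, 352/5, -96, -25856/105, …
ICs: h(0) = 0, h′(0) = -12.

f: a_k = 0, -6, 0, 4, 0, -4/5, 0, 8/105, …
Change of var in L_f (x↦r) gives L₀.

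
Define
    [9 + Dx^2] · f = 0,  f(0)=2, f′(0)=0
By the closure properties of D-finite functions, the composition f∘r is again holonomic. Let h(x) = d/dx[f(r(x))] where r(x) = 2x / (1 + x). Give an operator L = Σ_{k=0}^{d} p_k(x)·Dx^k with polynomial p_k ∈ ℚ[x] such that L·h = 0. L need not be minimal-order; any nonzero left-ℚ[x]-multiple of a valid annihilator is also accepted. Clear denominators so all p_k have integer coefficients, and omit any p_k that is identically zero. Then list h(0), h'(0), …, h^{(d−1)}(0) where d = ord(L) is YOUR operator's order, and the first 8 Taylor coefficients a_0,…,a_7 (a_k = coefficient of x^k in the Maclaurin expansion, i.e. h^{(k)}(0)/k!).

f: a_k = 2, 0, -9, 0, 27/4, 0, -81/40, 0, …
Change of var in L_f (x↦r) gives L₀.
h₀' ⇒ L via d/dx closure of L₀.
L = (42 + 12·x + 6·x^2) + (6 + 18·x + 18·x^2 + 6·x^3)·Dx + (1 + 4·x + 6·x^2 + 4·x^3 + x^4)·Dx^2  (order 2).
h: a_k = 0, -72, 216, 0, -1440, 23112/5, -40824/5, 49824/7, …
ICs: h(0) = 0, h′(0) = -72.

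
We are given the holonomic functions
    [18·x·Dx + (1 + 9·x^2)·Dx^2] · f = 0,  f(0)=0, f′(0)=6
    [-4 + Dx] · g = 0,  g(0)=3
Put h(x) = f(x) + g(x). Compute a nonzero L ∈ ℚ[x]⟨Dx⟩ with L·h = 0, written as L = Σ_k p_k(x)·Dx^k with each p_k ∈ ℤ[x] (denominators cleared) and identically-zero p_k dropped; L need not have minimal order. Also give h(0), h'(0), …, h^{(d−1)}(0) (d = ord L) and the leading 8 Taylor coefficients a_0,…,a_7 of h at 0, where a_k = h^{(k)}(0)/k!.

L = (36 - 144·x - 972·x^2 - 1296·x^3)·Dx + (-17 + 99·x^2 - 648·x^4)·Dx^2 + (2 + 9·x + 36·x^2 + 81·x^3 + 162·x^4)·Dx^3  (order 3).
h: a_k = 3, 18, 24, 14, 32, 614/5, 256/15, -64586/105, …
ICs: h(0) = 3, h′(0) = 18, h′′(0) = 48.

f: a_k = 0, 6, 0, -18, 0, 486/5, 0, -4374/7, …
g: a_k = 3, 12, 24, 32, 32, 128/5, 256/15, 1024/105, …
L₀ := lclm(L_f,L_g); ord L₀ ≤ 2+1.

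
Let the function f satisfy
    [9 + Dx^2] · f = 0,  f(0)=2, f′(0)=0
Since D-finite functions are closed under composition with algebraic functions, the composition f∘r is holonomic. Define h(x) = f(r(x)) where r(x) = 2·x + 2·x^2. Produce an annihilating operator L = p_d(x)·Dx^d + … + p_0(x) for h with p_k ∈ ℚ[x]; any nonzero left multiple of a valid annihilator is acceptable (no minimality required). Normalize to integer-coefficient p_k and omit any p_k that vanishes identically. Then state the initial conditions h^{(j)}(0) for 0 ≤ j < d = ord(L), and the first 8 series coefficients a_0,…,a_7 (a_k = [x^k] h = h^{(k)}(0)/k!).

L = (36 + 216·x + 432·x^2 + 288·x^3) - 2·Dx + (1 + 2·x)·Dx^2  (order 2).
h: a_k = 2, 0, -36, -72, 72, 432, 2592/5, -1728/5, …
ICs: h(0) = 2, h′(0) = 0.

f: a_k = 2, 0, -9, 0, 27/4, 0, -81/40, 0, …
Substitute x→r, Dx→(1/r')Dx; clear ⇒ L₀.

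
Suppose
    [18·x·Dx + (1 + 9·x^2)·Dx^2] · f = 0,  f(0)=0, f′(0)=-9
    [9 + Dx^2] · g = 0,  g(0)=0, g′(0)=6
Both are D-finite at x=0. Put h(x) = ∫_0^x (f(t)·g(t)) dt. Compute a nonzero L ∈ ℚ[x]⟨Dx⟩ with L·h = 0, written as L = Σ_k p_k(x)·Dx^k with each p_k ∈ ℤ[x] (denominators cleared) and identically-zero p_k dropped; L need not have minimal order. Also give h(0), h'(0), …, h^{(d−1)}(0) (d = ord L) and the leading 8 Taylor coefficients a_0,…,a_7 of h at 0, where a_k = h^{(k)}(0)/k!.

L = (810 + 18954·x^2 + 72171·x^4 + 236196·x^6 + 531441·x^8)·Dx + (972·x + 14580·x^3 + 78732·x^5 + 236196·x^7)·Dx^2 + (108 + 2592·x^2 + 13122·x^4 + 52488·x^6 + 118098·x^8)·Dx^3 + (108·x + 1620·x^3 + 8748·x^5 + 26244·x^7)·Dx^4 + (2 + 54·x^2 + 567·x^4 + 2916·x^6 + 6561·x^8)·Dx^5  (order 5).
h: a_k = 0, 0, 0, -18, 0, 243/5, 0, -4617/28, …
ICs: h(0) = 0, h′(0) = 0, h′′(0) = 0, h′′′(0) = -108, h′′′′(0) = 0.

f: a_k = 0, -9, 0, 27, 0, -729/5, 0, 6561/7, …
g: a_k = 0, 6, 0, -9, 0, 81/20, 0, -243/280, …
h₀=f·g: eliminate ⇒ L₀, order ≤ 2·2.
h=∫₀ˣh₀: take L = L₀·Dx.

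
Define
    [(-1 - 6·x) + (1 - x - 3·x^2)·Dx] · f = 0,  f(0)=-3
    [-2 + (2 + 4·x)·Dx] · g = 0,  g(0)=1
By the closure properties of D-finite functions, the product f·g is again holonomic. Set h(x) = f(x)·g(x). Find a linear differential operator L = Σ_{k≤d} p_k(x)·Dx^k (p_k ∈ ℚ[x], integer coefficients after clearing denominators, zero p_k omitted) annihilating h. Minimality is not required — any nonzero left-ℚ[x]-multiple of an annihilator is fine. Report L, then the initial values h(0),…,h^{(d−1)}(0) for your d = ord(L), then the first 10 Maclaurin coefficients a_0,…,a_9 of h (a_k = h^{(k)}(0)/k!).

f: a_k = -3, -3, -12, -21, -57, -120, -291, -651, -1524, -3477, …
g: a_k = 1, 1, -1/2, 1/2, -5/8, 7/8, -21/16, 33/16, -429/128, 715/128, …
f·g: L₀ = L_f ⊗_s L_g, ord ≤ 1·1.
L = (2 + 7·x + 9·x^2) + (-1 - x + 5·x^2 + 6·x^3)·Dx  (order 1).
h: a_k = -3, -6, -27/2, -33, -573/8, -693/4, -6147/16, -7281/8, -262737/128, -307185/64, …
ICs: h(0) = -3.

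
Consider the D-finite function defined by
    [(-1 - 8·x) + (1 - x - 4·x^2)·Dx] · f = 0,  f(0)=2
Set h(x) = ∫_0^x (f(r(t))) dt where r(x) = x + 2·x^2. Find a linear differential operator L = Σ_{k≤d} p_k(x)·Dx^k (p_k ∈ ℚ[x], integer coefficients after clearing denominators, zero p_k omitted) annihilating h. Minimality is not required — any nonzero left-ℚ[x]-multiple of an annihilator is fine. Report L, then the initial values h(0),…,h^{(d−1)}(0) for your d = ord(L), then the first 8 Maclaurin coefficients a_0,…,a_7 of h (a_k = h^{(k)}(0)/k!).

L = (1 + 12·x + 48·x^2 + 64·x^3)·Dx + (-1 + x + 6·x^2 + 16·x^3 + 16·x^4)·Dx^2  (order 2).
h: a_k = 0, 2, 1, 14/3, 29/2, 206/5, 135, 3198/7, …
ICs: h(0) = 0, h′(0) = 2.

f: a_k = 2, 2, 10, 18, 58, 130, 362, 882, …
Substitute x→r, Dx→(1/r')Dx; clear ⇒ L₀.
h=∫h₀ ⇒ L = L₀·Dx.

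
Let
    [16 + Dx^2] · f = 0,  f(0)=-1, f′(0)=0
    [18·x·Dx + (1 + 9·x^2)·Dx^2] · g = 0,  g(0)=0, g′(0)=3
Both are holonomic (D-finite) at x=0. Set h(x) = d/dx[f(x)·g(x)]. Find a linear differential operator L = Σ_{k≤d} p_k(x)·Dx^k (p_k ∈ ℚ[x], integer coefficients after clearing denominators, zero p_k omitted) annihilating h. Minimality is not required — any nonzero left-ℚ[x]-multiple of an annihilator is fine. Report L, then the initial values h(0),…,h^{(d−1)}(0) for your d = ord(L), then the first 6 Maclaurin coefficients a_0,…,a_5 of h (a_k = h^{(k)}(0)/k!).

f: a_k = -1, 0, 8, 0, -32/3, 0, …
g: a_k = 0, 3, 0, -9, 0, 243/5, …
Sym-product of L_f,L_g gives L₀ (≤ ord 4).
h=h₀': d/dx-closure on L₀ ⇒ L.
L = (524992 + 14103936·x^2 + 183342528·x^4 + 608394240·x^6 + 1431032832·x^8 + 3627970560·x^10 + 8707129344·x^12) + (314208·x + 11036736·x^3 + 108591840·x^5 + 419904000·x^7 + 1209323520·x^9 + 2176782336·x^11)·Dx + (38012 + 1098792·x^2 + 14837580·x^4 + 64186992·x^6 + 209112192·x^8 + 589545216·x^10 + 1088391168·x^12)·Dx^2 + (19638·x + 689796·x^3 + 6786990·x^5 + 26244000·x^7 + 75582720·x^9 + 136048896·x^11)·Dx^3 + (325 + 13581·x^2 + 211167·x^4 + 1635147·x^6 + 7479540·x^8 + 22674816·x^10 + 34012224·x^12)·Dx^4  (order 4).
h: a_k = -3, 0, 99, 0, -763, 0, …
ICs: h(0) = -3, h′(0) = 0, h′′(0) = 198, h′′′(0) = 0.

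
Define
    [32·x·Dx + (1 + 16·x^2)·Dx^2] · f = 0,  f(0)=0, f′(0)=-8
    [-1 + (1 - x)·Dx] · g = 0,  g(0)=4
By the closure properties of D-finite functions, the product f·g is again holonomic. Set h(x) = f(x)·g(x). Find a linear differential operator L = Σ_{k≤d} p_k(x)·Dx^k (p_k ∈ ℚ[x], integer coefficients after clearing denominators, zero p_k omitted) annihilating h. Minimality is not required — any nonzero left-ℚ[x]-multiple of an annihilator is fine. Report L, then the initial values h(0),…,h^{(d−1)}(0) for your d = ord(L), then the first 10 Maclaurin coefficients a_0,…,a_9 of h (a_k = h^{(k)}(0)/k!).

f: a_k = 0, -8, 0, 128/3, 0, -2048/5, 0, 32768/7, 0, -524288/9, …
g: a_k = 4, 4, 4, 4, 4, 4, 4, 4, 4, 4, …
Sym-product of L_f,L_g gives L₀ (≤ ord 2).
L = 32·x + (2 - 32·x + 64·x^2)·Dx + (-1 + x - 16·x^2 + 16·x^3)·Dx^2  (order 2).
h: a_k = 0, -32, -32, 416/3, 416/3, -22496/15, -22496/15, 1808608/105, 1808608/105, -67974496/315, …
ICs: h(0) = 0, h′(0) = -32.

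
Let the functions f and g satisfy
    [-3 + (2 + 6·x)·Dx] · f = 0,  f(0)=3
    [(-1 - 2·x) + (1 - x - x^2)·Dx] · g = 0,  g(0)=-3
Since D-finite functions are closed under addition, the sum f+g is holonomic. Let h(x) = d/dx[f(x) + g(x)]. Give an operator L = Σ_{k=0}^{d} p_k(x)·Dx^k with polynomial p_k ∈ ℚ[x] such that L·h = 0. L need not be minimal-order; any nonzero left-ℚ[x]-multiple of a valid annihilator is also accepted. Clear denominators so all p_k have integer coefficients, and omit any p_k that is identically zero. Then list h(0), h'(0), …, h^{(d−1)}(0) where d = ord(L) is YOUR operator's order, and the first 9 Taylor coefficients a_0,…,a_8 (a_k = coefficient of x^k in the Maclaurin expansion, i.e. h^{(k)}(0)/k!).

L = (-216 - 666·x - 972·x^2 - 468·x^3 - 270·x^4) + (-45 - 624·x - 2079·x^2 - 2688·x^3 - 1737·x^4 - 810·x^5)·Dx + (22 + 122·x + 146·x^2 - 162·x^3 - 426·x^4 - 474·x^5 - 180·x^6)·Dx^2  (order 2).
h: a_k = 3/2, -75/4, -189/16, -3135/32, -5205/256, -257589/512, 612423/2048, -11786343/4096, 282659355/65536, …
ICs: h(0) = 3/2, h′(0) = -75/4.

f: a_k = 3, 9/2, -27/8, 81/16, -1215/128, 5103/256, -45927/1024, 216513/2048, -8444007/32768, …
g: a_k = -3, -3, -6, -9, -15, -24, -39, -63, -102, …
f+g: L₀ = lclm(L_f,L_g), ord ≤ 1+1.
Derive L from L₀ (diff closure).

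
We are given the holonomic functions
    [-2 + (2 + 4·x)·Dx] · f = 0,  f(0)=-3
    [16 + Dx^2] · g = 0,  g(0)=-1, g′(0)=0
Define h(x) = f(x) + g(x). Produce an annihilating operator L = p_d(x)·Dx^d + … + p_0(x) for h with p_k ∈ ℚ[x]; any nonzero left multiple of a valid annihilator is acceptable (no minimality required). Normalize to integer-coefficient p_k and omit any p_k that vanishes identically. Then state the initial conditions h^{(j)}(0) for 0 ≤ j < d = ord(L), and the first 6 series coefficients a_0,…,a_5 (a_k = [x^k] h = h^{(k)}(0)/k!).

f: a_k = -3, -3, 3/2, -3/2, 15/8, -21/8, …
g: a_k = -1, 0, 8, 0, -32/3, 0, …
L₀ := lclm(L_f,L_g); ord L₀ ≤ 1+2.
L = (-304 - 1024·x - 1024·x^2) + (240 + 1504·x + 3072·x^2 + 2048·x^3)·Dx + (-19 - 64·x - 64·x^2)·Dx^2 + (15 + 94·x + 192·x^2 + 128·x^3)·Dx^3  (order 3).
h: a_k = -4, -3, 19/2, -3/2, -211/24, -21/8, …
ICs: h(0) = -4, h′(0) = -3, h′′(0) = 19.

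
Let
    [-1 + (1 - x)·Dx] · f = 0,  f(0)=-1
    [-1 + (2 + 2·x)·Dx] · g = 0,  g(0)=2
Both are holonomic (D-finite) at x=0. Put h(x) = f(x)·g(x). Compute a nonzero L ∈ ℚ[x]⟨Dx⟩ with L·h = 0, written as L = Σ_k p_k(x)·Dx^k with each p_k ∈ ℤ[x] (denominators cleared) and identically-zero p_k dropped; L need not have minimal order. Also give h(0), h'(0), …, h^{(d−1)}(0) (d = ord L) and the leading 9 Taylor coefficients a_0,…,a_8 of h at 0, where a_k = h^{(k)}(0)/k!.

L = (3 + x) + (-2 + 2·x^2)·Dx  (order 1).
h: a_k = -2, -3, -11/4, -23/8, -179/64, -365/128, -1439/512, -2911/1024, -46147/16384, …
ICs: h(0) = -2.

f: a_k = -1, -1, -1, -1, -1, -1, -1, -1, -1, …
g: a_k = 2, 1, -1/4, 1/8, -5/64, 7/128, -21/512, 33/1024, -429/16384, …
Product ⇒ symmetric product L₀, ord ≤ 1.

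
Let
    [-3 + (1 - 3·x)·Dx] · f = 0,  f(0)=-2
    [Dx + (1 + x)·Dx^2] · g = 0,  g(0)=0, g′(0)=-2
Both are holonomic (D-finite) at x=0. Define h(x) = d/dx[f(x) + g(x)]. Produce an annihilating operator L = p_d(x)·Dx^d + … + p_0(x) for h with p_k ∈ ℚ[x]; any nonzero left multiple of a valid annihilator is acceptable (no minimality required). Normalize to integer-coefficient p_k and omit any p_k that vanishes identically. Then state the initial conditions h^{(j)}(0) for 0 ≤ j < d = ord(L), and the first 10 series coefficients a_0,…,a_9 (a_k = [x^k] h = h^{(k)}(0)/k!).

L = (66 + 18·x) + (52 + 120·x + 36·x^2)·Dx + (-7 + 11·x + 27·x^2 + 9·x^3)·Dx^2  (order 2).
h: a_k = -8, -34, -164, -646, -2432, -8746, -30620, -104974, -354296, -1180978, …
ICs: h(0) = -8, h′(0) = -34.

f: a_k = -2, -6, -18, -54, -162, -486, -1458, -4374, -13122, -39366, …
g: a_k = 0, -2, 1, -2/3, 1/2, -2/5, 1/3, -2/7, 1/4, -2/9, …
L₀ := lclm(L_f,L_g); ord L₀ ≤ 1+2.
h₀' ⇒ L via d/dx closure of L₀.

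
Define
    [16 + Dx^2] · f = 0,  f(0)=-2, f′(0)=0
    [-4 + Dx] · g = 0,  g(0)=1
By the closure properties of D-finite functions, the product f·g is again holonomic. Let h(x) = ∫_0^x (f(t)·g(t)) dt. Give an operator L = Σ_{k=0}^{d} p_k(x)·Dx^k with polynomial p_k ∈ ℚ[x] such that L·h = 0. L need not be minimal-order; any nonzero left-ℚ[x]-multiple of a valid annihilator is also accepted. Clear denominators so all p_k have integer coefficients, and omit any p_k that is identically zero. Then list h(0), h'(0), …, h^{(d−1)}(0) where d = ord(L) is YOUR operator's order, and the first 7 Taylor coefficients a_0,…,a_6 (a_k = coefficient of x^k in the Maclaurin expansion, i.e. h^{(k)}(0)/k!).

f: a_k = -2, 0, 16, 0, -64/3, 0, 512/45, …
g: a_k = 1, 4, 8, 32/3, 32/3, 128/15, 256/45, …
f·g: L₀ = L_f ⊗_s L_g, ord ≤ 2·1.
Integrate: L := L₀·Dx.
L = 32·Dx - 8·Dx^2 + Dx^3  (order 3).
h: a_k = 0, -2, -4, 0, 32/3, 256/15, 512/45, …
ICs: h(0) = 0, h′(0) = -2, h′′(0) = -8.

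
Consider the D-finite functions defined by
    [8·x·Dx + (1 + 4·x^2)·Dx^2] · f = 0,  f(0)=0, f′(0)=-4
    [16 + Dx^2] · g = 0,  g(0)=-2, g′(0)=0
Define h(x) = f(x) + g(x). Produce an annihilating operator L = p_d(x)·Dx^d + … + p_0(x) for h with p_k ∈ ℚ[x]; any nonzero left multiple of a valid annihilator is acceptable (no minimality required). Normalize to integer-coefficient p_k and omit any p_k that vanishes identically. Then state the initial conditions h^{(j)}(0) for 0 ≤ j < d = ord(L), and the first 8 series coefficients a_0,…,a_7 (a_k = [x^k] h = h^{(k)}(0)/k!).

L = (-512·x + 5120·x^3 + 4096·x^5)·Dx + (16 + 512·x^2 + 2304·x^4 + 2048·x^6)·Dx^2 + (-32·x + 320·x^3 + 256·x^5)·Dx^3 + (1 + 32·x^2 + 144·x^4 + 128·x^6)·Dx^4  (order 4).
h: a_k = -2, -4, 16, 16/3, -64/3, -64/5, 512/45, 256/7, …
ICs: h(0) = -2, h′(0) = -4, h′′(0) = 32, h′′′(0) = 32.

f: a_k = 0, -4, 0, 16/3, 0, -64/5, 0, 256/7, …
g: a_k = -2, 0, 16, 0, -64/3, 0, 512/45, 0, …
f+g: L₀ = lclm(L_f,L_g), ord ≤ 2+2.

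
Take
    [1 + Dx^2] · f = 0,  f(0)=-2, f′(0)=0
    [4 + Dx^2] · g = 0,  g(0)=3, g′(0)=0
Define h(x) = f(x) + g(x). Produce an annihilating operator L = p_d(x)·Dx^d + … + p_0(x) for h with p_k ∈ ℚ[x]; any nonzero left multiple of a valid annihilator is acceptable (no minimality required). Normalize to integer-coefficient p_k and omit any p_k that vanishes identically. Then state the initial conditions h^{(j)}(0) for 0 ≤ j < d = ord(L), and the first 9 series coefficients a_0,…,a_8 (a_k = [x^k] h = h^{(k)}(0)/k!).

f: a_k = -2, 0, 1, 0, -1/12, 0, 1/360, 0, -1/20160, …
g: a_k = 3, 0, -6, 0, 2, 0, -4/15, 0, 2/105, …
f+g: L₀ = lclm(L_f,L_g), ord ≤ 2+2.
L = 4 + 5·Dx^2 + Dx^4  (order 4).
h: a_k = 1, 0, -5, 0, 23/12, 0, -19/72, 0, 383/20160, …
ICs: h(0) = 1, h′(0) = 0, h′′(0) = -10, h′′′(0) = 0.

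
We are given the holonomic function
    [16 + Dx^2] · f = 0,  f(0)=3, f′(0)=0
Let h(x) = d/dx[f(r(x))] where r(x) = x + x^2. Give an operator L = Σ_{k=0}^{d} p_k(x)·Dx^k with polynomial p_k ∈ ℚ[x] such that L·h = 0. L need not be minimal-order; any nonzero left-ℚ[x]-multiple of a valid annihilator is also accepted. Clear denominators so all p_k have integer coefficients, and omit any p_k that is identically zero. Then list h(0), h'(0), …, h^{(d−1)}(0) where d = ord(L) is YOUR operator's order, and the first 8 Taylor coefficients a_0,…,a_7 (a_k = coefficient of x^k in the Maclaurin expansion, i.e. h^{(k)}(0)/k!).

L = (28 + 128·x + 384·x^2 + 512·x^3 + 256·x^4) + (-6 - 12·x)·Dx + (1 + 4·x + 4·x^2)·Dx^2  (order 2).
h: a_k = 0, -48, -144, 32, 640, 5248/5, 896/5, -184064/105, …
ICs: h(0) = 0, h′(0) = -48.

f: a_k = 3, 0, -24, 0, 32, 0, -256/15, 0, …
Change of var in L_f (x↦r) gives L₀.
Derive L from L₀ (diff closure).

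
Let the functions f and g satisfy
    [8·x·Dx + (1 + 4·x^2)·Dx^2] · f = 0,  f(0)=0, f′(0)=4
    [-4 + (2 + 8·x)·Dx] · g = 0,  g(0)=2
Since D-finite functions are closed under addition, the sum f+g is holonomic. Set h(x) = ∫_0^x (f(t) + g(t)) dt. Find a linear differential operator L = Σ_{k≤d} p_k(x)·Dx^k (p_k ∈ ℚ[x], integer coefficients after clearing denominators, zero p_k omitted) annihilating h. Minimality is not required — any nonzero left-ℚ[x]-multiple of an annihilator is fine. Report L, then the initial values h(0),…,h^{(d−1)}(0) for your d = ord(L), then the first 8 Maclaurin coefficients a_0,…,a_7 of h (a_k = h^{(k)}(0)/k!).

L = (-8 - 80·x + 96·x^2 + 192·x^3)·Dx^2 + (-10 - 32·x - 64·x^2 + 384·x^3 + 672·x^4)·Dx^3 + (-1 + 24·x^2 + 48·x^3 + 112·x^4 + 192·x^5)·Dx^4  (order 4).
h: a_k = 0, 2, 4, -4/3, 2/3, -4, 172/15, -24, …
ICs: h(0) = 0, h′(0) = 2, h′′(0) = 8, h′′′(0) = -8.

f: a_k = 0, 4, 0, -16/3, 0, 64/5, 0, -256/7, …
g: a_k = 2, 4, -4, 8, -20, 56, -168, 528, …
Sum ⇒ L₀ = lclm(L_f,L_g) in ℚ(x)⟨Dx⟩.
Integrate: L := L₀·Dx.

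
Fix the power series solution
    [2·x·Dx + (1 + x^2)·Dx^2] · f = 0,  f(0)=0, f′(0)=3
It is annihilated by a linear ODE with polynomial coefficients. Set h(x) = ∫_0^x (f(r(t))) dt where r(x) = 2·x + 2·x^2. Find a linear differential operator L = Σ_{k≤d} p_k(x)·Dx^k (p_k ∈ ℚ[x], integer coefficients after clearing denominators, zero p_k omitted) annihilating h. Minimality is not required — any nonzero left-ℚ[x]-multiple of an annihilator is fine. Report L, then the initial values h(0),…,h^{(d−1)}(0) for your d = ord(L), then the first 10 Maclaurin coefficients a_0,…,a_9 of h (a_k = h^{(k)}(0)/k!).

L = (-2 + 8·x + 32·x^2 + 48·x^3 + 24·x^4)·Dx^2 + (1 + 2·x + 4·x^2 + 16·x^3 + 20·x^4 + 8·x^5)·Dx^3  (order 3).
h: a_k = 0, 0, 3, 2, -2, -24/5, -4/5, 88/7, 120/7, -64/3, …
ICs: h(0) = 0, h′(0) = 0, h′′(0) = 6.

f: a_k = 0, 3, 0, -1, 0, 3/5, 0, -3/7, 0, 1/3, …
f∘r: x↦r, Dx↦Dx/r' in L_f ⇒ L₀.
∫: right-multiply L₀ by Dx.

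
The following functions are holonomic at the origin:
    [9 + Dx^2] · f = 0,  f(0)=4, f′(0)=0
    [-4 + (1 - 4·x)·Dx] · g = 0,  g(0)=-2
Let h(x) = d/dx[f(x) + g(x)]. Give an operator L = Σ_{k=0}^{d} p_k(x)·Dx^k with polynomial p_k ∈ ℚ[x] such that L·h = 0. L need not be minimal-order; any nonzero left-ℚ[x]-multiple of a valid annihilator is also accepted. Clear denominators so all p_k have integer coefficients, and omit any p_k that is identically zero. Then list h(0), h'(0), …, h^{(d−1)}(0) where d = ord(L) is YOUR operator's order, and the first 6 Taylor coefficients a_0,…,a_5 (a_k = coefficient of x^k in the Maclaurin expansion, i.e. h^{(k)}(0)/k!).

f: a_k = 4, 0, -18, 0, 27/2, 0, …
g: a_k = -2, -8, -32, -128, -512, -2048, …
f+g: L₀ = lclm(L_f,L_g), ord ≤ 2+1.
h₀' ⇒ L via d/dx closure of L₀.
L = (4824 - 1728·x + 3456·x^2) + (-315 + 1476·x - 1296·x^2 + 1728·x^3)·Dx + (536 - 192·x + 384·x^2)·Dx^2 + (-35 + 164·x - 144·x^2 + 192·x^3)·Dx^3  (order 3).
h: a_k = -8, -100, -384, -1994, -10240, -491763/10, …
ICs: h(0) = -8, h′(0) = -100, h′′(0) = -768.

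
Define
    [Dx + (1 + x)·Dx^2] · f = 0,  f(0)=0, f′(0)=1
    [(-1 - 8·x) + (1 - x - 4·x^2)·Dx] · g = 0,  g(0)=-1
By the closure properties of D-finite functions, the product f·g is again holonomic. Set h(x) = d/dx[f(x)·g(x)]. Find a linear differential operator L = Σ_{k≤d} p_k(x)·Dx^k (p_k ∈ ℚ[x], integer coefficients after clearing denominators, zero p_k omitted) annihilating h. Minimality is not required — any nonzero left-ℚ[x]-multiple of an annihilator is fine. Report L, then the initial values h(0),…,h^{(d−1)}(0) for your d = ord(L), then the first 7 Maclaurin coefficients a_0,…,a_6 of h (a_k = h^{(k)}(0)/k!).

L = (236 + 648·x + 576·x^2) + (25 + 277·x + 672·x^2 + 448·x^3)·Dx + (-9 - 16·x + 45·x^2 + 116·x^3 + 64·x^4)·Dx^2  (order 2).
h: a_k = -1, -1, -29/2, -79/3, -1567/12, -3137/10, -4393/4, …
ICs: h(0) = -1, h′(0) = -1.

f: a_k = 0, 1, -1/2, 1/3, -1/4, 1/5, -1/6, …
g: a_k = -1, -1, -5, -9, -29, -65, -181, …
f·g: L₀ = L_f ⊗_s L_g, ord ≤ 2·1.
h=h₀': d/dx-closure on L₀ ⇒ L.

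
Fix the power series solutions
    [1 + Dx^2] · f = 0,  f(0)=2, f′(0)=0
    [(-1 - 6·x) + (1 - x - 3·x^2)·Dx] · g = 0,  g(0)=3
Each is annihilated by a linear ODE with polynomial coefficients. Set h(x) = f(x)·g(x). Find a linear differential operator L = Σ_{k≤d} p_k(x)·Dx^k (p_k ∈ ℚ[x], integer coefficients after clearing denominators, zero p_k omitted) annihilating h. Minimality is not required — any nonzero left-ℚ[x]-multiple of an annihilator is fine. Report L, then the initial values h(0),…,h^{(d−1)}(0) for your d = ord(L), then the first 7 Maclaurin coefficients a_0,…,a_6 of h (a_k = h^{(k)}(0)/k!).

L = (5 + x + 3·x^2) + (2 + 12·x)·Dx + (-1 + x + 3·x^2)·Dx^2  (order 2).
h: a_k = 6, 6, 21, 39, 409/4, 877/4, 63119/120, …
ICs: h(0) = 6, h′(0) = 6.

f: a_k = 2, 0, -1, 0, 1/12, 0, -1/360, …
g: a_k = 3, 3, 12, 21, 57, 120, 291, …
Sym-product of L_f,L_g gives L₀ (≤ ord 2).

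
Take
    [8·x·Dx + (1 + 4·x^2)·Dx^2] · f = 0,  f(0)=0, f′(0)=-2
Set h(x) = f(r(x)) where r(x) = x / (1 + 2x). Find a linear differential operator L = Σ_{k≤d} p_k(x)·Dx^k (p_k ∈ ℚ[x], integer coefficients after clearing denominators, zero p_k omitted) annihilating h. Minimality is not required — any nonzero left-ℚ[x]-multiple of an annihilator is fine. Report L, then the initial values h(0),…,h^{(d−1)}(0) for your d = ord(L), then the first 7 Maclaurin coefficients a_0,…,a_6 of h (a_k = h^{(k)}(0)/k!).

f: a_k = 0, -2, 0, 8/3, 0, -32/5, 0, …
L₀ from L_f via x↦r, Dx↦r'^{-1}Dx.
L = (4 + 16·x)·Dx + (1 + 4·x + 8·x^2)·Dx^2  (order 2).
h: a_k = 0, -2, 4, -16/3, 0, 128/5, -256/3, …
ICs: h(0) = 0, h′(0) = -2.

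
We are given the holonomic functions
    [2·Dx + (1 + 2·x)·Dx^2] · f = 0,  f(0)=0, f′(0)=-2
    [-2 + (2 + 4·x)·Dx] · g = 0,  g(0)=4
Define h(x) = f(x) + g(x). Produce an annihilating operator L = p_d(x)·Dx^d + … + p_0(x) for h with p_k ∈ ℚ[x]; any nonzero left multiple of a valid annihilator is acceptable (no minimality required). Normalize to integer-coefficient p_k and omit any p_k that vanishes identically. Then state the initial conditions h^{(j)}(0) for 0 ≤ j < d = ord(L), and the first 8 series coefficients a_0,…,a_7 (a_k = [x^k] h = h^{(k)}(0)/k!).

L = 2·Dx + (5 + 10·x)·Dx^2 + (1 + 4·x + 4·x^2)·Dx^3  (order 3).
h: a_k = 4, 2, 0, -2/3, 3/2, -29/10, 65/12, -281/28, …
ICs: h(0) = 4, h′(0) = 2, h′′(0) = 0.

f: a_k = 0, -2, 2, -8/3, 4, -32/5, 32/3, -128/7, …
g: a_k = 4, 4, -2, 2, -5/2, 7/2, -21/4, 33/4, …
h₀=f+g: left-lcm gives L₀, ord ≤ 3.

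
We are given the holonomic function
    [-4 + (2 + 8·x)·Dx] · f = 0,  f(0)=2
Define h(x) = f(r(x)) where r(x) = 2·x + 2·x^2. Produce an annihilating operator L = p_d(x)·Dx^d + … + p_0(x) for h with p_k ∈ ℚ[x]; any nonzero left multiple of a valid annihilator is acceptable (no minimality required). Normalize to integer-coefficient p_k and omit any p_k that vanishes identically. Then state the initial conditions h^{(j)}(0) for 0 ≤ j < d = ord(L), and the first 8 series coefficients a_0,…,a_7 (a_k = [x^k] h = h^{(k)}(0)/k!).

f: a_k = 2, 4, -4, 8, -20, 56, -168, 528, …
L₀ from L_f via x↦r, Dx↦r'^{-1}Dx.
L = (-4 - 8·x) + (1 + 8·x + 8·x^2)·Dx  (order 1).
h: a_k = 2, 8, -8, 32, -144, 704, -3648, 19712, …
ICs: h(0) = 2.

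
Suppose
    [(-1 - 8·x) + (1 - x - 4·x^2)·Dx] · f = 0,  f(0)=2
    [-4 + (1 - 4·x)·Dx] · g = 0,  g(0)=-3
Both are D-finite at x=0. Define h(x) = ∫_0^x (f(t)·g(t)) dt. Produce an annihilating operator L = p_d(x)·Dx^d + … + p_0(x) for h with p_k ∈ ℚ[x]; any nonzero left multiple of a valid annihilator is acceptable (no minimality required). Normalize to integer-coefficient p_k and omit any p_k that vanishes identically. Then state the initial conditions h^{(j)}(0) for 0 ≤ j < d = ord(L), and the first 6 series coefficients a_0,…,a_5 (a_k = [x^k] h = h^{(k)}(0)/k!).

f: a_k = 2, 2, 10, 18, 58, 130, …
g: a_k = -3, -12, -48, -192, -768, -3072, …
f·g: L₀ = L_f ⊗_s L_g, ord ≤ 1·1.
h=∫₀ˣh₀: take L = L₀·Dx.
L = (-5 + 48·x^2)·Dx + (1 - 5·x + 16·x^3)·Dx^2  (order 2).
h: a_k = 0, -6, -15, -50, -327/2, -558, …
ICs: h(0) = 0, h′(0) = -6.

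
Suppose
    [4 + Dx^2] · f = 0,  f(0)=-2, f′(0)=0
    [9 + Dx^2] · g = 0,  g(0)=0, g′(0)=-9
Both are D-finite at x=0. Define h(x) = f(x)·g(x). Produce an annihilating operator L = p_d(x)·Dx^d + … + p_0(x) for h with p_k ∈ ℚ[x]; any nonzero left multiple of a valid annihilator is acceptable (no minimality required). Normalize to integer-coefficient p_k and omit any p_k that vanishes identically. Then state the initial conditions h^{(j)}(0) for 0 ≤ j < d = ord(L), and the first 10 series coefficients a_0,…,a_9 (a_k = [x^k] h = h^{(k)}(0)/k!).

L = 25 + 26·Dx^2 + Dx^4  (order 4).
h: a_k = 0, 18, 0, -63, 0, 1563/20, 0, -13021/280, 0, 5167/320, …
ICs: h(0) = 0, h′(0) = 18, h′′(0) = 0, h′′′(0) = -378.

f: a_k = -2, 0, 4, 0, -4/3, 0, 8/45, 0, -4/315, 0, …
g: a_k = 0, -9, 0, 27/2, 0, -243/40, 0, 729/560, 0, -729/4480, …
h₀=f·g: eliminate ⇒ L₀, order ≤ 2·2.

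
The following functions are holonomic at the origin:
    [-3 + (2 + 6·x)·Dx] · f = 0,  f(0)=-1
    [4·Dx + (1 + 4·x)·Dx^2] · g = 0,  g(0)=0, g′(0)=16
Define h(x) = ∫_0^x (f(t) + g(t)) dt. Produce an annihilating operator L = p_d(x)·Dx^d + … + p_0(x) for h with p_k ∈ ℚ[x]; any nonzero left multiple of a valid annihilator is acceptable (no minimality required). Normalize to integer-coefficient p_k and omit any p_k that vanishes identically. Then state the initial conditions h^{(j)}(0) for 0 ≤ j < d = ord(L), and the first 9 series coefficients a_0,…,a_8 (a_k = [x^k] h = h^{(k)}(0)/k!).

f: a_k = -1, -3/2, 9/8, -27/16, 405/128, -1701/256, 15309/1024, -72171/2048, 2814669/32768, …
g: a_k = 0, 16, -32, 256/3, -256, 4096/5, -8192/3, 65536/7, -32768, …
h₀=f+g: left-lcm gives L₀, ord ≤ 3.
h=∫h₀ ⇒ L = L₀·Dx.
L = (84 + 144·x)·Dx^2 + (101 + 552·x + 720·x^2)·Dx^3 + (10 + 94·x + 288·x^2 + 288·x^3)·Dx^4  (order 4).
h: a_k = 0, -1, 29/4, -247/24, 4015/192, -32363/640, 1040071/7680, -8342681/21504, 133712531/114688, …
ICs: h(0) = 0, h′(0) = -1, h′′(0) = 29/2, h′′′(0) = -247/4.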